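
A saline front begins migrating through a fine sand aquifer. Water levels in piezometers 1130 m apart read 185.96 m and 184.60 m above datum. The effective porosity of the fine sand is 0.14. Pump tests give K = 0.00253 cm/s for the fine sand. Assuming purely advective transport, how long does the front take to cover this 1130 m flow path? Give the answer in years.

165

Convert K: 0.00253 cm/s × 864 = 2.186 m/day.
Hydraulic gradient i = (185.96 − 184.60) / 1130 = 1.36 / 1130 = 0.001204.
Darcy flux q = K · i = 2.186 × 0.001204 = 0.002631 m/day.
Seepage velocity v = q / n_e = 0.002631 / 0.14 = 0.01879 m/day.
Travel time t = L / v = 1130 / 0.01879 = 60133 days = 164.6 years.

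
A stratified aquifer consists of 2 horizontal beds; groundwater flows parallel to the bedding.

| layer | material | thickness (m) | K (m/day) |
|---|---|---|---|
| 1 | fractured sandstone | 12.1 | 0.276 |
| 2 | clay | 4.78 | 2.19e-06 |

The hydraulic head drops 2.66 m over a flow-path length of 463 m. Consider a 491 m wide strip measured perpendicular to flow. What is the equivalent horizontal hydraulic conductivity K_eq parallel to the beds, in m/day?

0.198

Flow is parallel to layering, so each bed carries its own Darcy discharge and the transmissivities add.
Σ(K_i·b_i) = 0.276×12.1 + 2.19e-06×4.78 = 3.340 m²/day.
Total thickness b = 16.88 m, so K_eq = Σ(K_i·b_i)/b = 0.1978 m/day.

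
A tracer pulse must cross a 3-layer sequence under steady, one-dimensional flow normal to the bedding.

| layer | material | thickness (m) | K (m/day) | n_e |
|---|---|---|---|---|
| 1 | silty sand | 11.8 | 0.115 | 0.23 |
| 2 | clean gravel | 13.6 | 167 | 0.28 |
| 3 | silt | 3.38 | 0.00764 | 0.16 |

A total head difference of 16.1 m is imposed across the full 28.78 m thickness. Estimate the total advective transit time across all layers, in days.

239

With flow normal to the layers, continuity requires the same specific discharge q through every layer.
Σ(b_i/K_i) = 11.8/0.115 + 13.6/167 + 3.38/0.00764 = 545.1 d.
q = Δh / Σ(b_i/K_i) = 16.1 / 545.1 = 0.02954 m/day.
In each layer the seepage velocity is v_i = q/n_i, so the layer transit time is t_i = b_i·n_i / q:
  layer 1 (silty sand): t_1 = 11.8 × 0.23 / 0.02954 = 91.89 d
  layer 2 (clean gravel): t_2 = 13.6 × 0.28 / 0.02954 = 128.9 d
  layer 3 (silt): t_3 = 3.38 × 0.16 / 0.02954 = 18.31 d
Total t = Σ t_i = 239.1 days.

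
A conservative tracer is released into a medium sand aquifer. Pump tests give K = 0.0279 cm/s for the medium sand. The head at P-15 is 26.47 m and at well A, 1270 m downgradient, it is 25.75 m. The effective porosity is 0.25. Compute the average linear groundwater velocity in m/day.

Convert K: 0.0279 cm/s × 864 = 24.11 m/day.
Hydraulic gradient i = (26.47 − 25.75) / 1270 = 0.72 / 1270 = 0.0005669.
Darcy flux q = K · i = 24.11 × 0.0005669 = 0.01367 m/day.
Seepage velocity v = q / n_e = 0.01367 / 0.25 = 0.05466 m/day.

0.0547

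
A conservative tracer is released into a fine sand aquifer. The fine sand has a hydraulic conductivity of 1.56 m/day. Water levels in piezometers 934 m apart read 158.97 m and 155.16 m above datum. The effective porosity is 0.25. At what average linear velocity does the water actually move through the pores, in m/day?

0.0255

Hydraulic gradient i = (158.97 − 155.16) / 934 = 3.81 / 934 = 0.004079.
Darcy flux q = K · i = 1.560 × 0.004079 = 0.006364 m/day.
Seepage velocity v = q / n_e = 0.006364 / 0.25 = 0.02545 m/day.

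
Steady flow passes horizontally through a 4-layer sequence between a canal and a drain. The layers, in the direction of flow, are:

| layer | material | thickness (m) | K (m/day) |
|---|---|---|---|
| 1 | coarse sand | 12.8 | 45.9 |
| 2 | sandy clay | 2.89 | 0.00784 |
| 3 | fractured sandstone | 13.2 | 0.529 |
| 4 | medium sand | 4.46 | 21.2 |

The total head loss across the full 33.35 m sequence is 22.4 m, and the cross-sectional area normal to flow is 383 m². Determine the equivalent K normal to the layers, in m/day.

Flow is perpendicular to layering, so the layers act in series and the equivalent K is the thickness-weighted harmonic mean.
Total thickness L = 12.8 + 2.89 + 13.2 + 4.46 = 33.35 m.
Σ(b_i/K_i) = 12.8/45.9 + 2.89/0.00784 + 13.2/0.529 + 4.46/21.2 = 394.1 d.
K_eq = L / Σ(b_i/K_i) = 33.35 / 394.1 = 0.08463 m/day.

0.0846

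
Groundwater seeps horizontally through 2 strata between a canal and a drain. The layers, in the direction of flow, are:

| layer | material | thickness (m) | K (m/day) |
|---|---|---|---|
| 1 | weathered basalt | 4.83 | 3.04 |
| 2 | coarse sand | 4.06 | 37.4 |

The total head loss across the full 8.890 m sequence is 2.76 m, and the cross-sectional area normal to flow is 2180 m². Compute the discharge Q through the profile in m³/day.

3540

Flow is perpendicular to layering, so the layers act in series and the equivalent K is the thickness-weighted harmonic mean.
Total thickness L = 4.83 + 4.06 = 8.890 m.
Σ(b_i/K_i) = 4.83/3.04 + 4.06/37.4 = 1.697 d.
K_eq = L / Σ(b_i/K_i) = 8.890 / 1.697 = 5.238 m/day.
Q = K_eq · A · (Δh/L) = 5.238 × 2180 × (2.76/8.890) = 3545 m³/day.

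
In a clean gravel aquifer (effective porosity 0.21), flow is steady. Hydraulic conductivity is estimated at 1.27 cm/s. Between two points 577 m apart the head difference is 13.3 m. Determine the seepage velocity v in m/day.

Convert K: 1.27 cm/s × 864 = 1097 m/day.
Hydraulic gradient i = Δh / L = 13.3 / 577 = 0.02305.
Darcy flux q = K · i = 1097 × 0.02305 = 25.29 m/day.
Seepage velocity v = q / n_e = 25.29 / 0.21 = 120.4 m/day.

120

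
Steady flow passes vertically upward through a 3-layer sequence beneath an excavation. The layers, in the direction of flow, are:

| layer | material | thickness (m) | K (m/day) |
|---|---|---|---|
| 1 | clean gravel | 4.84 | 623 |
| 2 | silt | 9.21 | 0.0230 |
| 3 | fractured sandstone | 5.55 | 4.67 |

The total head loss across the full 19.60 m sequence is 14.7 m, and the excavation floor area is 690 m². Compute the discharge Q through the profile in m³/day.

25.3

Flow is perpendicular to layering, so the layers act in series and the equivalent K is the thickness-weighted harmonic mean.
Total thickness L = 4.84 + 9.21 + 5.55 = 19.60 m.
Σ(b_i/K_i) = 4.84/623 + 9.21/0.0230 + 5.55/4.67 = 401.6 d.
K_eq = L / Σ(b_i/K_i) = 19.60 / 401.6 = 0.04880 m/day.
Q = K_eq · A · (Δh/L) = 0.04880 × 690 × (14.7/19.60) = 25.25 m³/day.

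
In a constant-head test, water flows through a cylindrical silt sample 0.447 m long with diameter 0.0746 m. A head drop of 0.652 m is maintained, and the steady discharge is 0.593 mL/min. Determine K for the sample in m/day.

0.134

Cross-sectional area A = π·(d/2)² = π × (0.0746/2)² = 0.004371 m².
Convert discharge: 0.593 mL/min = 9.883e-09 m³/s.
Darcy's law rearranged: K = Q·L / (A·Δh) = 9.883e-09 × 0.447 / (0.004371 × 0.652) = 1.550e-06 m/s = 0.1339 m/day.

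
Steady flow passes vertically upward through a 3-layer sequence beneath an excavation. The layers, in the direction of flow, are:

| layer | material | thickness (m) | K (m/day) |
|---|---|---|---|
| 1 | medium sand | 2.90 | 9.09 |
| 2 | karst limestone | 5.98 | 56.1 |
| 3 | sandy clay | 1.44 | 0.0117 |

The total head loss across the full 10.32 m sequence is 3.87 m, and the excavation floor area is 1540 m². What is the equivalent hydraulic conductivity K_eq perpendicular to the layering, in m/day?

Flow is perpendicular to layering, so the layers act in series and the equivalent K is the thickness-weighted harmonic mean.
Total thickness L = 2.90 + 5.98 + 1.44 = 10.32 m.
Σ(b_i/K_i) = 2.90/9.09 + 5.98/56.1 + 1.44/0.0117 = 123.5 d.
K_eq = L / Σ(b_i/K_i) = 10.32 / 123.5 = 0.08356 m/day.

0.0836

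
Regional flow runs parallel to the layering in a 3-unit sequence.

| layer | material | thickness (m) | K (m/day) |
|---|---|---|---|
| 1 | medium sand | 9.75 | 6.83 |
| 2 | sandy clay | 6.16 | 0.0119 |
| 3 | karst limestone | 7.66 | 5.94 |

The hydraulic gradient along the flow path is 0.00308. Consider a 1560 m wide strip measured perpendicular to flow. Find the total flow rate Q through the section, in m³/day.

Flow is parallel to layering, so each bed carries its own Darcy discharge and the transmissivities add.
Σ(K_i·b_i) = 6.83×9.75 + 0.0119×6.16 + 5.94×7.66 = 112.2 m²/day.
Hydraulic gradient i = 0.00308.
Q = Σ(K_i·b_i) · W · i = 112.2 × 1560 × 0.003080 = 538.9 m³/day.

539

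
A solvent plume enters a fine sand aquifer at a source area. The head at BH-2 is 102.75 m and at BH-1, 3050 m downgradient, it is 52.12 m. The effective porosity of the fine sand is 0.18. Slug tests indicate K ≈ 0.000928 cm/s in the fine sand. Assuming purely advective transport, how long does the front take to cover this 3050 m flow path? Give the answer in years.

Convert K: 0.000928 cm/s × 864 = 0.8018 m/day.
Hydraulic gradient i = (102.75 − 52.12) / 3050 = 50.63 / 3050 = 0.01660.
Darcy flux q = K · i = 0.8018 × 0.01660 = 0.01331 m/day.
Seepage velocity v = q / n_e = 0.01331 / 0.18 = 0.07394 m/day.
Travel time t = L / v = 3050 / 0.07394 = 41248 days = 112.9 years.

113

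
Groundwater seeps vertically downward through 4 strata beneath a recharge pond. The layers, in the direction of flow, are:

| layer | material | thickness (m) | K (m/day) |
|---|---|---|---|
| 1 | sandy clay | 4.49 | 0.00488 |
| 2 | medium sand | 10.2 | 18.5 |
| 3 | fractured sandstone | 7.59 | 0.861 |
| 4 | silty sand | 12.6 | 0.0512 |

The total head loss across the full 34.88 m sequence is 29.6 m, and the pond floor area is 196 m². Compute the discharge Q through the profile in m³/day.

Flow is perpendicular to layering, so the layers act in series and the equivalent K is the thickness-weighted harmonic mean.
Total thickness L = 4.49 + 10.2 + 7.59 + 12.6 = 34.88 m.
Σ(b_i/K_i) = 4.49/0.00488 + 10.2/18.5 + 7.59/0.861 + 12.6/0.0512 = 1176 d.
K_eq = L / Σ(b_i/K_i) = 34.88 / 1176 = 0.02967 m/day.
Q = K_eq · A · (Δh/L) = 0.02967 × 196 × (29.6/34.88) = 4.935 m³/day.

4.94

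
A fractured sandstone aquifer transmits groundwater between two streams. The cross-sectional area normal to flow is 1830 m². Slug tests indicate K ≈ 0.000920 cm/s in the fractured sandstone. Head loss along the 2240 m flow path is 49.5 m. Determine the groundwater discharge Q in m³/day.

Convert K: 0.000920 cm/s × 864 = 0.7949 m/day.
Hydraulic gradient i = Δh / L = 49.5 / 2240 = 0.02210.
Darcy's law: Q = K · A · i = 0.7949 × 1830 × 0.02210 = 32.14 m³/day.

32.1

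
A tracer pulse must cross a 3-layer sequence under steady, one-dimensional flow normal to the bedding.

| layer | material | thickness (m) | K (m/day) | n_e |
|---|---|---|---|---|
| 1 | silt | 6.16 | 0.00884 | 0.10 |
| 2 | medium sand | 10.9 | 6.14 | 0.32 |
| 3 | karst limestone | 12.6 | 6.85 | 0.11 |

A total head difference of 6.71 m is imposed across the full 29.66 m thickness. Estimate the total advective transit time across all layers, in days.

573

With flow normal to the layers, continuity requires the same specific discharge q through every layer.
Σ(b_i/K_i) = 6.16/0.00884 + 10.9/6.14 + 12.6/6.85 = 700.4 d.
q = Δh / Σ(b_i/K_i) = 6.71 / 700.4 = 0.009580 m/day.
In each layer the seepage velocity is v_i = q/n_i, so the layer transit time is t_i = b_i·n_i / q:
  layer 1 (silt): t_1 = 6.16 × 0.10 / 0.009580 = 64.30 d
  layer 2 (medium sand): t_2 = 10.9 × 0.32 / 0.009580 = 364.1 d
  layer 3 (karst limestone): t_3 = 12.6 × 0.11 / 0.009580 = 144.7 d
Total t = Σ t_i = 573.1 days.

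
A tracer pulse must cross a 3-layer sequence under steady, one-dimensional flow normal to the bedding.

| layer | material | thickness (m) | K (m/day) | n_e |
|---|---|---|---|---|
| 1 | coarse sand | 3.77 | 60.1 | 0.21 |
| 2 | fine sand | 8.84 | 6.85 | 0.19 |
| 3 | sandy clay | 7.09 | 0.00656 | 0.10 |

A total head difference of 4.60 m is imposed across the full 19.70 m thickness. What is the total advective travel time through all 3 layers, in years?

With flow normal to the layers, continuity requires the same specific discharge q through every layer.
Σ(b_i/K_i) = 3.77/60.1 + 8.84/6.85 + 7.09/0.00656 = 1082 d.
q = Δh / Σ(b_i/K_i) = 4.60 / 1082 = 0.004251 m/day.
In each layer the seepage velocity is v_i = q/n_i, so the layer transit time is t_i = b_i·n_i / q:
  layer 1 (coarse sand): t_1 = 3.77 × 0.21 / 0.004251 = 186.2 d
  layer 2 (fine sand): t_2 = 8.84 × 0.19 / 0.004251 = 395.1 d
  layer 3 (sandy clay): t_3 = 7.09 × 0.10 / 0.004251 = 166.8 d
Total t = Σ t_i = 748.2 days = 2.048 years.

2.05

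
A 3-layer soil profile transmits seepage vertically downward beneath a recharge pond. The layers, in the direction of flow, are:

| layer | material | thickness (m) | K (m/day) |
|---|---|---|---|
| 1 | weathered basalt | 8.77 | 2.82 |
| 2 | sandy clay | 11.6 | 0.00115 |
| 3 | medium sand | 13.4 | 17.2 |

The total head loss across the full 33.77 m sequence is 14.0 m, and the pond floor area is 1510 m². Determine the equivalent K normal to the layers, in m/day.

0.00335

Flow is perpendicular to layering, so the layers act in series and the equivalent K is the thickness-weighted harmonic mean.
Total thickness L = 8.77 + 11.6 + 13.4 = 33.77 m.
Σ(b_i/K_i) = 8.77/2.82 + 11.6/0.00115 + 13.4/17.2 = 10091 d.
K_eq = L / Σ(b_i/K_i) = 33.77 / 10091 = 0.003347 m/day.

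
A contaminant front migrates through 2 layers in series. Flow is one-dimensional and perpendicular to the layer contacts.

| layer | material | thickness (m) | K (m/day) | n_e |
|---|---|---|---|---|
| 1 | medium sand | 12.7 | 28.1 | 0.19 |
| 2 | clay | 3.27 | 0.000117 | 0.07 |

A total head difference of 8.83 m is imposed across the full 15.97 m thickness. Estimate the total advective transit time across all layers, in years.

22.9

With flow normal to the layers, continuity requires the same specific discharge q through every layer.
Σ(b_i/K_i) = 12.7/28.1 + 3.27/0.000117 = 27949 d.
q = Δh / Σ(b_i/K_i) = 8.83 / 27949 = 0.0003159 m/day.
In each layer the seepage velocity is v_i = q/n_i, so the layer transit time is t_i = b_i·n_i / q:
  layer 1 (medium sand): t_1 = 12.7 × 0.19 / 0.0003159 = 7638 d
  layer 2 (clay): t_2 = 3.27 × 0.07 / 0.0003159 = 724.5 d
Total t = Σ t_i = 8362 days = 22.89 years.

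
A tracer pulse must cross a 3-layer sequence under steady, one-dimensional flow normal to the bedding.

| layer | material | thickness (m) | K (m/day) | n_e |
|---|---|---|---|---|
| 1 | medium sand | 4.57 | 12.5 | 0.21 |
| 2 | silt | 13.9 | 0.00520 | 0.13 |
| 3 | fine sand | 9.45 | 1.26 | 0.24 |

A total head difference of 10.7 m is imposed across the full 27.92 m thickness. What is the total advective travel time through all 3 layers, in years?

3.45

With flow normal to the layers, continuity requires the same specific discharge q through every layer.
Σ(b_i/K_i) = 4.57/12.5 + 13.9/0.00520 + 9.45/1.26 = 2681 d.
q = Δh / Σ(b_i/K_i) = 10.7 / 2681 = 0.003991 m/day.
In each layer the seepage velocity is v_i = q/n_i, so the layer transit time is t_i = b_i·n_i / q:
  layer 1 (medium sand): t_1 = 4.57 × 0.21 / 0.003991 = 240.5 d
  layer 2 (silt): t_2 = 13.9 × 0.13 / 0.003991 = 452.8 d
  layer 3 (fine sand): t_3 = 9.45 × 0.24 / 0.003991 = 568.3 d
Total t = Σ t_i = 1261 days = 3.454 years.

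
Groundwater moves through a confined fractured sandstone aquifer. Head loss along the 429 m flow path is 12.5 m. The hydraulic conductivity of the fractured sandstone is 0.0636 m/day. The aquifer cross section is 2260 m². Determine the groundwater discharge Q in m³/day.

4.19

Hydraulic gradient i = Δh / L = 12.5 / 429 = 0.02914.
Darcy's law: Q = K · A · i = 0.06360 × 2260 × 0.02914 = 4.188 m³/day.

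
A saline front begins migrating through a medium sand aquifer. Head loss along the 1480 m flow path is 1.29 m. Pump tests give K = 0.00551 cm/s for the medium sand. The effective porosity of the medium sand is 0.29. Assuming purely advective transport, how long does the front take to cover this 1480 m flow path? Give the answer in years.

Convert K: 0.00551 cm/s × 864 = 4.761 m/day.
Hydraulic gradient i = Δh / L = 1.29 / 1480 = 0.0008716.
Darcy flux q = K · i = 4.761 × 0.0008716 = 0.004149 m/day.
Seepage velocity v = q / n_e = 0.004149 / 0.29 = 0.01431 m/day.
Travel time t = L / v = 1480 / 0.01431 = 1.034e+05 days = 283.2 years.

283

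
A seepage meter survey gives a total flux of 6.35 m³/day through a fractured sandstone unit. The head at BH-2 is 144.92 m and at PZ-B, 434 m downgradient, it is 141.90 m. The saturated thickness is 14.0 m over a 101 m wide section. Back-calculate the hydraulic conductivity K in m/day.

0.645

Cross-sectional area A = 101 × 14.0 = 1414 m².
Hydraulic gradient i = (144.92 − 141.90) / 434 = 3.02 / 434 = 0.006959.
From Q = K·A·i, K = Q / (A·i) = 6.35 / (1414 × 0.006959) = 0.6454 m/day.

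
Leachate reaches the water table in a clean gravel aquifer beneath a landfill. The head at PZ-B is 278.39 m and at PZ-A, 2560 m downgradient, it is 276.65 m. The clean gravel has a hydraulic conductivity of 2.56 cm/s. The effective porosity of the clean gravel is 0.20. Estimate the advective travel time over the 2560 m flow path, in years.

0.932

Convert K: 2.56 cm/s × 864 = 2212 m/day.
Hydraulic gradient i = (278.39 − 276.65) / 2560 = 1.74 / 2560 = 0.0006797.
Darcy flux q = K · i = 2212 × 0.0006797 = 1.503 m/day.
Seepage velocity v = q / n_e = 1.503 / 0.20 = 7.517 m/day.
Travel time t = L / v = 2560 / 7.517 = 340.6 days = 0.9324 years.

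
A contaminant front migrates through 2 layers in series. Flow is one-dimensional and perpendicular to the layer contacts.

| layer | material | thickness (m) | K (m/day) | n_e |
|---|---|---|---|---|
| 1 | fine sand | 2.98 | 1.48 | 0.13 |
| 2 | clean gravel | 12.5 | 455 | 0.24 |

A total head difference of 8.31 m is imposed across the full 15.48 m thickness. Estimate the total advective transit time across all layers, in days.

With flow normal to the layers, continuity requires the same specific discharge q through every layer.
Σ(b_i/K_i) = 2.98/1.48 + 12.5/455 = 2.041 d.
q = Δh / Σ(b_i/K_i) = 8.31 / 2.041 = 4.072 m/day.
In each layer the seepage velocity is v_i = q/n_i, so the layer transit time is t_i = b_i·n_i / q:
  layer 1 (fine sand): t_1 = 2.98 × 0.13 / 4.072 = 0.09515 d
  layer 2 (clean gravel): t_2 = 12.5 × 0.24 / 4.072 = 0.7368 d
Total t = Σ t_i = 0.8320 days.

0.832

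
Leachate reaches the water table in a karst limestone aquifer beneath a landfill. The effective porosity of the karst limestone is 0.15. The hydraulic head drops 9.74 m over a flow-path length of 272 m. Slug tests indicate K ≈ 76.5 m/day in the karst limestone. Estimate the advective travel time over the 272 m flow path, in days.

Hydraulic gradient i = Δh / L = 9.74 / 272 = 0.03581.
Darcy flux q = K · i = 76.50 × 0.03581 = 2.739 m/day.
Seepage velocity v = q / n_e = 2.739 / 0.15 = 18.26 m/day.
Travel time t = L / v = 272 / 18.26 = 14.89 days.

14.9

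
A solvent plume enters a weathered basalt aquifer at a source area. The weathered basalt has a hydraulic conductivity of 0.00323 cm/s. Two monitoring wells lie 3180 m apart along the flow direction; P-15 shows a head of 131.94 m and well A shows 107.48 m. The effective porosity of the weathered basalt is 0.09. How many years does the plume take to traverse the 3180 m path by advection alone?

36.5

Convert K: 0.00323 cm/s × 864 = 2.791 m/day.
Hydraulic gradient i = (131.94 − 107.48) / 3180 = 24.46 / 3180 = 0.007692.
Darcy flux q = K · i = 2.791 × 0.007692 = 0.02147 m/day.
Seepage velocity v = q / n_e = 0.02147 / 0.09 = 0.2385 m/day.
Travel time t = L / v = 3180 / 0.2385 = 13333 days = 36.50 years.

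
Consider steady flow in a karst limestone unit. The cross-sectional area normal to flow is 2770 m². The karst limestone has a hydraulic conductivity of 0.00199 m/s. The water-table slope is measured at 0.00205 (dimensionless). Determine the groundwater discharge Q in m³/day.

Convert K: 0.00199 m/s × 86400 = 171.9 m/day.
Hydraulic gradient i = 0.00205.
Darcy's law: Q = K · A · i = 171.9 × 2770 × 0.002050 = 976.3 m³/day.

976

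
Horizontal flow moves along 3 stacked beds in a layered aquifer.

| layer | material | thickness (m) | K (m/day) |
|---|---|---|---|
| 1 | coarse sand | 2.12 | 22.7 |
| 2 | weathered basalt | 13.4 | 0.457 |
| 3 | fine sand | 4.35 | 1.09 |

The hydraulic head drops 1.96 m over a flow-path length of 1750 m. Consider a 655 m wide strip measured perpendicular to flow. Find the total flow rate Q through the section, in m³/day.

43.3

Flow is parallel to layering, so each bed carries its own Darcy discharge and the transmissivities add.
Σ(K_i·b_i) = 22.7×2.12 + 0.457×13.4 + 1.09×4.35 = 58.99 m²/day.
Hydraulic gradient i = Δh / L = 1.96 / 1750 = 0.001120.
Q = Σ(K_i·b_i) · W · i = 58.99 × 655 × 0.001120 = 43.27 m³/day.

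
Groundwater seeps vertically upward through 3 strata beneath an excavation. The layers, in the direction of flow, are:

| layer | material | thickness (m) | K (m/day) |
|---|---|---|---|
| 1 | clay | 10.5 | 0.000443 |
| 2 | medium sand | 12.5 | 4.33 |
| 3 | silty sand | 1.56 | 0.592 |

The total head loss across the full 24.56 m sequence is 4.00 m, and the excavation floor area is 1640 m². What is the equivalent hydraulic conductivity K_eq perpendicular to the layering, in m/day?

0.00104

Flow is perpendicular to layering, so the layers act in series and the equivalent K is the thickness-weighted harmonic mean.
Total thickness L = 10.5 + 12.5 + 1.56 = 24.56 m.
Σ(b_i/K_i) = 10.5/0.000443 + 12.5/4.33 + 1.56/0.592 = 23708 d.
K_eq = L / Σ(b_i/K_i) = 24.56 / 23708 = 0.001036 m/day.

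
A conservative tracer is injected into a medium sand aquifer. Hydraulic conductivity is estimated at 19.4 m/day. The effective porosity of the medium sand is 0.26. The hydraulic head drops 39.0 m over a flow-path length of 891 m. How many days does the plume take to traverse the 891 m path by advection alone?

Hydraulic gradient i = Δh / L = 39.0 / 891 = 0.04377.
Darcy flux q = K · i = 19.40 × 0.04377 = 0.8492 m/day.
Seepage velocity v = q / n_e = 0.8492 / 0.26 = 3.266 m/day.
Travel time t = L / v = 891 / 3.266 = 272.8 days.

273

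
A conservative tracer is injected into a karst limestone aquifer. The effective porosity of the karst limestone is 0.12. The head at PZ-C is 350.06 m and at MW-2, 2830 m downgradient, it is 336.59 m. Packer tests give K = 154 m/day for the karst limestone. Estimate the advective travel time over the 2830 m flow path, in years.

Hydraulic gradient i = (350.06 − 336.59) / 2830 = 13.47 / 2830 = 0.004760.
Darcy flux q = K · i = 154.0 × 0.004760 = 0.7330 m/day.
Seepage velocity v = q / n_e = 0.7330 / 0.12 = 6.108 m/day.
Travel time t = L / v = 2830 / 6.108 = 463.3 days = 1.268 years.

1.27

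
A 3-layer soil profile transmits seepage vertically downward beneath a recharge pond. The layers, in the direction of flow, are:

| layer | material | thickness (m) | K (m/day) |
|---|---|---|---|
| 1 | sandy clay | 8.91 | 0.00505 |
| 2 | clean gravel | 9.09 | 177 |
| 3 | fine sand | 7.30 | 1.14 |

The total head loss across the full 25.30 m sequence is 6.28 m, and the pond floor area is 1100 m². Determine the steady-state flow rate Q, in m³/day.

3.90

Flow is perpendicular to layering, so the layers act in series and the equivalent K is the thickness-weighted harmonic mean.
Total thickness L = 8.91 + 9.09 + 7.30 = 25.30 m.
Σ(b_i/K_i) = 8.91/0.00505 + 9.09/177 + 7.30/1.14 = 1771 d.
K_eq = L / Σ(b_i/K_i) = 25.30 / 1771 = 0.01429 m/day.
Q = K_eq · A · (Δh/L) = 0.01429 × 1100 × (6.28/25.30) = 3.901 m³/day.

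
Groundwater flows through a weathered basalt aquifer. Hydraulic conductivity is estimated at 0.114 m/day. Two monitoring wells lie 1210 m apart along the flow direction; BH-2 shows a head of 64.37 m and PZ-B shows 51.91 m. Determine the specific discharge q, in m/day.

0.00117

Hydraulic gradient i = (64.37 − 51.91) / 1210 = 12.46 / 1210 = 0.01030.
Specific discharge q = K · i = 0.1140 × 0.01030 = 0.001174 m/day.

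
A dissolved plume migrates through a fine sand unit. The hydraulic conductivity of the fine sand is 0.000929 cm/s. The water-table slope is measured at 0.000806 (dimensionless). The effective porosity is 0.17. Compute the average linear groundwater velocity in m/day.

0.00381

Convert K: 0.000929 cm/s × 864 = 0.8027 m/day.
Hydraulic gradient i = 0.000806.
Darcy flux q = K · i = 0.8027 × 0.0008060 = 0.0006469 m/day.
Seepage velocity v = q / n_e = 0.0006469 / 0.17 = 0.003806 m/day.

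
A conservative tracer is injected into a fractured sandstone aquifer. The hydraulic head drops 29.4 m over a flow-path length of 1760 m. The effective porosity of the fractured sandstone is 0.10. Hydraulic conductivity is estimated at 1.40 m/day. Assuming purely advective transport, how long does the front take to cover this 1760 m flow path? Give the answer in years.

20.6

Hydraulic gradient i = Δh / L = 29.4 / 1760 = 0.01670.
Darcy flux q = K · i = 1.400 × 0.01670 = 0.02339 m/day.
Seepage velocity v = q / n_e = 0.02339 / 0.10 = 0.2339 m/day.
Travel time t = L / v = 1760 / 0.2339 = 7526 days = 20.60 years.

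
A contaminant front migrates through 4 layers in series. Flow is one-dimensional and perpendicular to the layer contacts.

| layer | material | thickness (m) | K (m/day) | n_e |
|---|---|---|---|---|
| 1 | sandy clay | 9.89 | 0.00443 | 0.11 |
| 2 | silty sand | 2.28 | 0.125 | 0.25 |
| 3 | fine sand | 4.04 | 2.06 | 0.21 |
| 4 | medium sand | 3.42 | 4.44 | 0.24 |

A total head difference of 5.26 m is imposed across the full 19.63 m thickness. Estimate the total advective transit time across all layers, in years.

With flow normal to the layers, continuity requires the same specific discharge q through every layer.
Σ(b_i/K_i) = 9.89/0.00443 + 2.28/0.125 + 4.04/2.06 + 3.42/4.44 = 2253 d.
q = Δh / Σ(b_i/K_i) = 5.26 / 2253 = 0.002334 m/day.
In each layer the seepage velocity is v_i = q/n_i, so the layer transit time is t_i = b_i·n_i / q:
  layer 1 (sandy clay): t_1 = 9.89 × 0.11 / 0.002334 = 466.1 d
  layer 2 (silty sand): t_2 = 2.28 × 0.25 / 0.002334 = 244.2 d
  layer 3 (fine sand): t_3 = 4.04 × 0.21 / 0.002334 = 363.5 d
  layer 4 (medium sand): t_4 = 3.42 × 0.24 / 0.002334 = 351.6 d
Total t = Σ t_i = 1425 days = 3.903 years.

3.90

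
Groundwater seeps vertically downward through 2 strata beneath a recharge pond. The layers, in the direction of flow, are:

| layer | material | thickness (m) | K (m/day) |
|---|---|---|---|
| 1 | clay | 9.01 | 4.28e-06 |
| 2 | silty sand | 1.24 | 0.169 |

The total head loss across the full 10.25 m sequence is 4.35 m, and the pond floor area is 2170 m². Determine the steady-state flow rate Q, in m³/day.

0.00448

Flow is perpendicular to layering, so the layers act in series and the equivalent K is the thickness-weighted harmonic mean.
Total thickness L = 9.01 + 1.24 = 10.25 m.
Σ(b_i/K_i) = 9.01/4.28e-06 + 1.24/0.169 = 2.105e+06 d.
K_eq = L / Σ(b_i/K_i) = 10.25 / 2.105e+06 = 4.869e-06 m/day.
Q = K_eq · A · (Δh/L) = 4.869e-06 × 2170 × (4.35/10.25) = 0.004484 m³/day.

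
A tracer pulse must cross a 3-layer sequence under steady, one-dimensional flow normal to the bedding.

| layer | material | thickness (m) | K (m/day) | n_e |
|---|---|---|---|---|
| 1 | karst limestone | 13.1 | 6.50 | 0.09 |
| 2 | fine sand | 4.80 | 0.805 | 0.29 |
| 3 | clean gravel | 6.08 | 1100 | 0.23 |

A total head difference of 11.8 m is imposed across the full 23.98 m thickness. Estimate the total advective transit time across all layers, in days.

With flow normal to the layers, continuity requires the same specific discharge q through every layer.
Σ(b_i/K_i) = 13.1/6.50 + 4.80/0.805 + 6.08/1100 = 7.984 d.
q = Δh / Σ(b_i/K_i) = 11.8 / 7.984 = 1.478 m/day.
In each layer the seepage velocity is v_i = q/n_i, so the layer transit time is t_i = b_i·n_i / q:
  layer 1 (karst limestone): t_1 = 13.1 × 0.09 / 1.478 = 0.7977 d
  layer 2 (fine sand): t_2 = 4.80 × 0.29 / 1.478 = 0.9418 d
  layer 3 (clean gravel): t_3 = 6.08 × 0.23 / 1.478 = 0.9461 d
Total t = Σ t_i = 2.686 days.

2.69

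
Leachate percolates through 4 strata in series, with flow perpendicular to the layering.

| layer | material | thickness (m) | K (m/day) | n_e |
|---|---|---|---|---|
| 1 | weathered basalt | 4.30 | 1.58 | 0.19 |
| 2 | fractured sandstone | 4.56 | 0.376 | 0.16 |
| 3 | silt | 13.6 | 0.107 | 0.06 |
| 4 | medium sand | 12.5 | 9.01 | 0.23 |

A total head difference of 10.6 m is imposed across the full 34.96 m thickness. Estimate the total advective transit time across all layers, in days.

With flow normal to the layers, continuity requires the same specific discharge q through every layer.
Σ(b_i/K_i) = 4.30/1.58 + 4.56/0.376 + 13.6/0.107 + 12.5/9.01 = 143.3 d.
q = Δh / Σ(b_i/K_i) = 10.6 / 143.3 = 0.07395 m/day.
In each layer the seepage velocity is v_i = q/n_i, so the layer transit time is t_i = b_i·n_i / q:
  layer 1 (weathered basalt): t_1 = 4.30 × 0.19 / 0.07395 = 11.05 d
  layer 2 (fractured sandstone): t_2 = 4.56 × 0.16 / 0.07395 = 9.866 d
  layer 3 (silt): t_3 = 13.6 × 0.06 / 0.07395 = 11.03 d
  layer 4 (medium sand): t_4 = 12.5 × 0.23 / 0.07395 = 38.88 d
Total t = Σ t_i = 70.83 days.

70.8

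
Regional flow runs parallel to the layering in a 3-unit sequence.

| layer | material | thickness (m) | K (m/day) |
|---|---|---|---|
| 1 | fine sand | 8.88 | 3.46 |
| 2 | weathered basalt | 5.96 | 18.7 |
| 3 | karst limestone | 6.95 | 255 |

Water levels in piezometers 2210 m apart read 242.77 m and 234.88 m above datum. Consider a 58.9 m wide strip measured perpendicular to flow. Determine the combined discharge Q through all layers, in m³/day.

403

Flow is parallel to layering, so each bed carries its own Darcy discharge and the transmissivities add.
Σ(K_i·b_i) = 3.46×8.88 + 18.7×5.96 + 255×6.95 = 1914 m²/day.
Hydraulic gradient i = (242.77 − 234.88) / 2210 = 7.89 / 2210 = 0.003570.
Q = Σ(K_i·b_i) · W · i = 1914 × 58.9 × 0.003570 = 402.6 m³/day.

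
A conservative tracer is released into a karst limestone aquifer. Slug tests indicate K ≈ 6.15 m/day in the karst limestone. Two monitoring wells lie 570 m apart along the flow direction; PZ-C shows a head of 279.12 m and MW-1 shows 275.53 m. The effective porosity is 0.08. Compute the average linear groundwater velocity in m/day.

0.484

Hydraulic gradient i = (279.12 − 275.53) / 570 = 3.59 / 570 = 0.006298.
Darcy flux q = K · i = 6.150 × 0.006298 = 0.03873 m/day.
Seepage velocity v = q / n_e = 0.03873 / 0.08 = 0.4842 m/day.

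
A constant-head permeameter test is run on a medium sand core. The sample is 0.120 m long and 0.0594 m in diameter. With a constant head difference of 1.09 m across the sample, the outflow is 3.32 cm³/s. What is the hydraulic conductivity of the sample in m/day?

11.4

Cross-sectional area A = π·(d/2)² = π × (0.0594/2)² = 0.002771 m².
Convert discharge: 3.32 cm³/s = 3.320e-06 m³/s.
Darcy's law rearranged: K = Q·L / (A·Δh) = 3.320e-06 × 0.120 / (0.002771 × 1.09) = 0.0001319 m/s = 11.40 m/day.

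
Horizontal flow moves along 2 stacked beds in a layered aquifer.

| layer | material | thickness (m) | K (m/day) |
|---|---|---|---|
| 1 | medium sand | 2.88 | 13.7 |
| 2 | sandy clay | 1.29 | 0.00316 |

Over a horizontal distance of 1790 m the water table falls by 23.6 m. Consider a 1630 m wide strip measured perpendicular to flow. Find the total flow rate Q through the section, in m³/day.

Flow is parallel to layering, so each bed carries its own Darcy discharge and the transmissivities add.
Σ(K_i·b_i) = 13.7×2.88 + 0.00316×1.29 = 39.46 m²/day.
Hydraulic gradient i = Δh / L = 23.6 / 1790 = 0.01318.
Q = Σ(K_i·b_i) · W · i = 39.46 × 1630 × 0.01318 = 848.0 m³/day.

848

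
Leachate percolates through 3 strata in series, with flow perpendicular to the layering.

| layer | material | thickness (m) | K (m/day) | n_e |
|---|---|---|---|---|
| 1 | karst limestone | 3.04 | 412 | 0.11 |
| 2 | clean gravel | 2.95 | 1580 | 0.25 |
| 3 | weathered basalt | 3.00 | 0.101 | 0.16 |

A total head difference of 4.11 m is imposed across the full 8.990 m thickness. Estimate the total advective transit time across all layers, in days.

With flow normal to the layers, continuity requires the same specific discharge q through every layer.
Σ(b_i/K_i) = 3.04/412 + 2.95/1580 + 3.00/0.101 = 29.71 d.
q = Δh / Σ(b_i/K_i) = 4.11 / 29.71 = 0.1383 m/day.
In each layer the seepage velocity is v_i = q/n_i, so the layer transit time is t_i = b_i·n_i / q:
  layer 1 (karst limestone): t_1 = 3.04 × 0.11 / 0.1383 = 2.417 d
  layer 2 (clean gravel): t_2 = 2.95 × 0.25 / 0.1383 = 5.332 d
  layer 3 (weathered basalt): t_3 = 3.00 × 0.16 / 0.1383 = 3.470 d
Total t = Σ t_i = 11.22 days.

11.2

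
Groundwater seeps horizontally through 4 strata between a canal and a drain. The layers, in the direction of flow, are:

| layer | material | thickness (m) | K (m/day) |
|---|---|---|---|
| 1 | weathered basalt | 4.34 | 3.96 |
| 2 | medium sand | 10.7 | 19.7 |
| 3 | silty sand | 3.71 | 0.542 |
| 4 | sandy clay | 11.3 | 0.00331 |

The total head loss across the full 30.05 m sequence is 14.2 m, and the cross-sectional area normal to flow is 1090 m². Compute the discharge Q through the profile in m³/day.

4.52

Flow is perpendicular to layering, so the layers act in series and the equivalent K is the thickness-weighted harmonic mean.
Total thickness L = 4.34 + 10.7 + 3.71 + 11.3 = 30.05 m.
Σ(b_i/K_i) = 4.34/3.96 + 10.7/19.7 + 3.71/0.542 + 11.3/0.00331 = 3422 d.
K_eq = L / Σ(b_i/K_i) = 30.05 / 3422 = 0.008780 m/day.
Q = K_eq · A · (Δh/L) = 0.008780 × 1090 × (14.2/30.05) = 4.523 m³/day.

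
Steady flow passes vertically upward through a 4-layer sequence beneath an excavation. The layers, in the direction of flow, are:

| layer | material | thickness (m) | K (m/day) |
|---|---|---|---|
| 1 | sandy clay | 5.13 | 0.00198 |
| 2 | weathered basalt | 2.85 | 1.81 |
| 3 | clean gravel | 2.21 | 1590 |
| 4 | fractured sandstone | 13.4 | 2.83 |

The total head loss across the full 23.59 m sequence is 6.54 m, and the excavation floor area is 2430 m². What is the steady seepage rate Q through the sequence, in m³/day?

Flow is perpendicular to layering, so the layers act in series and the equivalent K is the thickness-weighted harmonic mean.
Total thickness L = 5.13 + 2.85 + 2.21 + 13.4 = 23.59 m.
Σ(b_i/K_i) = 5.13/0.00198 + 2.85/1.81 + 2.21/1590 + 13.4/2.83 = 2597 d.
K_eq = L / Σ(b_i/K_i) = 23.59 / 2597 = 0.009083 m/day.
Q = K_eq · A · (Δh/L) = 0.009083 × 2430 × (6.54/23.59) = 6.119 m³/day.

6.12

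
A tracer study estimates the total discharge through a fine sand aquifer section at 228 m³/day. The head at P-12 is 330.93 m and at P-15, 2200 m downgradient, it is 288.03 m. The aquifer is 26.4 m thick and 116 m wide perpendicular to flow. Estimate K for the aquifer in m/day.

3.82

Cross-sectional area A = 116 × 26.4 = 3062 m².
Hydraulic gradient i = (330.93 − 288.03) / 2200 = 42.9 / 2200 = 0.01950.
From Q = K·A·i, K = Q / (A·i) = 228 / (3062 × 0.01950) = 3.818 m/day.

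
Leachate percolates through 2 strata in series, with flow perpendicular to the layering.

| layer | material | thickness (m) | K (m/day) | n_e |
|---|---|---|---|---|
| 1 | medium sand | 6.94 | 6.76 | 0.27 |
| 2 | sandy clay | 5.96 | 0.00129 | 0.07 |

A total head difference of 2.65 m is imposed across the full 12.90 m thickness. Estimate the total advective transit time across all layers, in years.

10.9

With flow normal to the layers, continuity requires the same specific discharge q through every layer.
Σ(b_i/K_i) = 6.94/6.76 + 5.96/0.00129 = 4621 d.
q = Δh / Σ(b_i/K_i) = 2.65 / 4621 = 0.0005734 m/day.
In each layer the seepage velocity is v_i = q/n_i, so the layer transit time is t_i = b_i·n_i / q:
  layer 1 (medium sand): t_1 = 6.94 × 0.27 / 0.0005734 = 3268 d
  layer 2 (sandy clay): t_2 = 5.96 × 0.07 / 0.0005734 = 727.5 d
Total t = Σ t_i = 3995 days = 10.94 years.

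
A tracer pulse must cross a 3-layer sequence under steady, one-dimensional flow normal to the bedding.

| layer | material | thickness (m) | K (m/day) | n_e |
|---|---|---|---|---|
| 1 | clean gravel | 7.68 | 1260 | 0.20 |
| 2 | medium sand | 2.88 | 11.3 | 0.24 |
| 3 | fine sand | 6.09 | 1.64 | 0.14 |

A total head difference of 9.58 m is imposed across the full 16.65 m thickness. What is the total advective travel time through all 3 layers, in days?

With flow normal to the layers, continuity requires the same specific discharge q through every layer.
Σ(b_i/K_i) = 7.68/1260 + 2.88/11.3 + 6.09/1.64 = 3.974 d.
q = Δh / Σ(b_i/K_i) = 9.58 / 3.974 = 2.410 m/day.
In each layer the seepage velocity is v_i = q/n_i, so the layer transit time is t_i = b_i·n_i / q:
  layer 1 (clean gravel): t_1 = 7.68 × 0.20 / 2.410 = 0.6372 d
  layer 2 (medium sand): t_2 = 2.88 × 0.24 / 2.410 = 0.2868 d
  layer 3 (fine sand): t_3 = 6.09 × 0.14 / 2.410 = 0.3537 d
Total t = Σ t_i = 1.278 days.

1.28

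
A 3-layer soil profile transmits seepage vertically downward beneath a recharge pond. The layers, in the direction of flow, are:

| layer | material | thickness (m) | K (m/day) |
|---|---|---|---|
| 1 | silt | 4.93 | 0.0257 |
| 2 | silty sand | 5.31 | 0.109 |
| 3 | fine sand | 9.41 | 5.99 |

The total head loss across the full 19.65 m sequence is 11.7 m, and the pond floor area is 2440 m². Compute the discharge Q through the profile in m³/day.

Flow is perpendicular to layering, so the layers act in series and the equivalent K is the thickness-weighted harmonic mean.
Total thickness L = 4.93 + 5.31 + 9.41 = 19.65 m.
Σ(b_i/K_i) = 4.93/0.0257 + 5.31/0.109 + 9.41/5.99 = 242.1 d.
K_eq = L / Σ(b_i/K_i) = 19.65 / 242.1 = 0.08116 m/day.
Q = K_eq · A · (Δh/L) = 0.08116 × 2440 × (11.7/19.65) = 117.9 m³/day.

118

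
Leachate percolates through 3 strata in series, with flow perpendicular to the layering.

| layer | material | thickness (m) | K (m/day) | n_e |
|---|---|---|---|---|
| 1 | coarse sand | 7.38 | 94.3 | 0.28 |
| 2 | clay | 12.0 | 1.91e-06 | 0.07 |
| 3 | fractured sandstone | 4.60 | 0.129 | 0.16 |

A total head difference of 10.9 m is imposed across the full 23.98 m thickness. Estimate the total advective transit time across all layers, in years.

With flow normal to the layers, continuity requires the same specific discharge q through every layer.
Σ(b_i/K_i) = 7.38/94.3 + 12.0/1.91e-06 + 4.60/0.129 = 6.283e+06 d.
q = Δh / Σ(b_i/K_i) = 10.9 / 6.283e+06 = 1.735e-06 m/day.
In each layer the seepage velocity is v_i = q/n_i, so the layer transit time is t_i = b_i·n_i / q:
  layer 1 (coarse sand): t_1 = 7.38 × 0.28 / 1.735e-06 = 1.191e+06 d
  layer 2 (clay): t_2 = 12.0 × 0.07 / 1.735e-06 = 4.842e+05 d
  layer 3 (fractured sandstone): t_3 = 4.60 × 0.16 / 1.735e-06 = 4.242e+05 d
Total t = Σ t_i = 2.099e+06 days = 5748 years.

5750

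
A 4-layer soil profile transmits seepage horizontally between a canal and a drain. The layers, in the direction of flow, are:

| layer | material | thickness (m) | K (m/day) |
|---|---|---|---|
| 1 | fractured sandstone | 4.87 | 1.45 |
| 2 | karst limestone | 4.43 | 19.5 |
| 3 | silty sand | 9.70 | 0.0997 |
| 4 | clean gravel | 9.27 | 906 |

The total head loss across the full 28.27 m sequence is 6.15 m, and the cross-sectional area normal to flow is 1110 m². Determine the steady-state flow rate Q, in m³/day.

Flow is perpendicular to layering, so the layers act in series and the equivalent K is the thickness-weighted harmonic mean.
Total thickness L = 4.87 + 4.43 + 9.70 + 9.27 = 28.27 m.
Σ(b_i/K_i) = 4.87/1.45 + 4.43/19.5 + 9.70/0.0997 + 9.27/906 = 100.9 d.
K_eq = L / Σ(b_i/K_i) = 28.27 / 100.9 = 0.2802 m/day.
Q = K_eq · A · (Δh/L) = 0.2802 × 1110 × (6.15/28.27) = 67.66 m³/day.

67.7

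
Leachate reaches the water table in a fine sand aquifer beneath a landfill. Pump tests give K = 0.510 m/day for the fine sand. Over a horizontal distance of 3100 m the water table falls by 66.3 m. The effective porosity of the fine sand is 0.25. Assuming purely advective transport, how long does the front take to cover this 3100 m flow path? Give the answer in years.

195

Hydraulic gradient i = Δh / L = 66.3 / 3100 = 0.02139.
Darcy flux q = K · i = 0.5100 × 0.02139 = 0.01091 m/day.
Seepage velocity v = q / n_e = 0.01091 / 0.25 = 0.04363 m/day.
Travel time t = L / v = 3100 / 0.04363 = 71053 days = 194.5 years.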